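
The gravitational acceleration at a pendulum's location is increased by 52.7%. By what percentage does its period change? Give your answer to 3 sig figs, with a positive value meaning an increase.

T ∝ 1/√g, so T'/T = 1/√(1.527) = 0.8092.
Percentage change in T = (0.8092 − 1) × 100% = -19.1%.

-19.1%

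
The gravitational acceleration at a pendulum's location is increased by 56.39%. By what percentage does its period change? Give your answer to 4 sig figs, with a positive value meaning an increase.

T ∝ 1/√g, so T'/T = 1/√(1.5639) = 0.79964.
Percentage change in T = (0.79964 − 1) × 100% = -20.04%.

-20.04%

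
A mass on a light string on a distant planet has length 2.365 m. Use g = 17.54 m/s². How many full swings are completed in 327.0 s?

141

T = 2π√(L/g) = 2π√(2.365/17.54) = 2.3072 s.
Number of complete oscillations = ⌊327.0/2.3072⌋ = ⌊141.73⌋ = 141.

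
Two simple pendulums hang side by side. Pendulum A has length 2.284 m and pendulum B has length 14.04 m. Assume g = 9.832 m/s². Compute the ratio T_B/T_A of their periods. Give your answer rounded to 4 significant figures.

T ∝ √L, so T_B/T_A = √(L_B/L_A) = √(14.04/2.284) = 2.479.

2.479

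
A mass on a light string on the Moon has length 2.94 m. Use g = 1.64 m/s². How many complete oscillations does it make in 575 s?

T = 2π√(L/g) = 2π√(2.94/1.64) = 8.413 s.
Number of complete oscillations = ⌊575/8.413⌋ = ⌊68.35⌋ = 68.

68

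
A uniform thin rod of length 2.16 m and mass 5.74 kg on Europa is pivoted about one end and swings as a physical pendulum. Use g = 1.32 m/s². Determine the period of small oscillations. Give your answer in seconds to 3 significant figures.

For a physical pendulum T = 2π√(I/(mgd)), with d = 1.080 m from pivot to centre of mass.
I_cm = mL²/12 = 5.74 × 2.16²/12 = 2.232 kg·m²; I = I_cm + md² = 2.232 + 5.74 × 1.080² = 8.927 kg·m².
T = 2π√(8.927/(5.74 × 1.32 × 1.080)) = 6.56 s.

6.56 s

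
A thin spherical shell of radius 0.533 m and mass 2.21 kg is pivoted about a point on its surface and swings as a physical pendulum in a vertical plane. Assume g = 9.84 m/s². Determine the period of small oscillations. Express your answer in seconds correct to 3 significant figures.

I_cm = (2/3)mr² = 0.4186 kg·m². The pivot is at distance d = 0.533 m from the centre of mass.
By the parallel-axis theorem, I = I_cm + md² = 0.4186 + 0.6278 = 1.046 kg·m².
T = 2π√(I/(mgd)) = 2π√(1.046/(2.21 × 9.84 × 0.533)) = 1.89 s.

1.89 s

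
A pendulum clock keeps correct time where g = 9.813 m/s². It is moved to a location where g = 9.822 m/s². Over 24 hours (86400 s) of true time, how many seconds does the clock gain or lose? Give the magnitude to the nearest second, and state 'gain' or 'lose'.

gain 40 s

The clock's period scales as T ∝ 1/√g, so T'/T = √(9.813/9.822) = 0.999542.
In 86400 s of true time the clock registers 86400/0.999542 = 86439.6 s, so it gains 40 s.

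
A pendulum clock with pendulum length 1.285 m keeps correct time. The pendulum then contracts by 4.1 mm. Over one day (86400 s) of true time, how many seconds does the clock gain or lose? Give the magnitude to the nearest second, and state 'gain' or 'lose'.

T ∝ √L, so T'/T = √(1.28090/1.285) = 0.998403.
In 86400 s of true time the clock registers 86400/0.998403 = 86538.2 s, so it gains 138 s.

gain 138 s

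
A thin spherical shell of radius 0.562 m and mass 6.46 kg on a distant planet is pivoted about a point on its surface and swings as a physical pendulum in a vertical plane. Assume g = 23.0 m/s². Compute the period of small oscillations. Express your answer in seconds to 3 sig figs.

I_cm = (2/3)mr² = 1.360 kg·m². The pivot is at distance d = 0.562 m from the centre of mass.
By the parallel-axis theorem, I = I_cm + md² = 1.360 + 2.040 = 3.401 kg·m².
T = 2π√(I/(mgd)) = 2π√(3.401/(6.46 × 23.0 × 0.562)) = 1.27 s.

1.27 s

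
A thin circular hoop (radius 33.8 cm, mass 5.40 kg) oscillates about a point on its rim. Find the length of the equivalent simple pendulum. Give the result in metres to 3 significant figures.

The equivalent simple-pendulum length is L_eq = I/(md), where I is about the pivot and d = 0.3380 m.
I_cm = mR² = 0.6169 kg·m², so I = I_cm + md² = 0.6169 + 0.6169 = 1.234 kg·m².
L_eq = 1.234/(5.40 × 0.3380) = 0.676 m.

0.676 m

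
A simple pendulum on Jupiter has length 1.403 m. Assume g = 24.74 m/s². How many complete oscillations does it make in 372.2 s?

248

T = 2π√(L/g) = 2π√(1.403/24.74) = 1.4963 s.
Number of complete oscillations = ⌊372.2/1.4963⌋ = ⌊248.75⌋ = 248.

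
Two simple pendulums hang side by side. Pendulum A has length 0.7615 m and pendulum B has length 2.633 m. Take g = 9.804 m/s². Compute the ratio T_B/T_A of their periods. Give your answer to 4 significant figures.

T ∝ √L, so T_B/T_A = √(L_B/L_A) = √(2.633/0.7615) = 1.859.

1.859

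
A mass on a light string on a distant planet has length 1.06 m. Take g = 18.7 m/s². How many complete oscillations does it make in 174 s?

T = 2π√(L/g) = 2π√(1.06/18.7) = 1.496 s.
Number of complete oscillations = ⌊174/1.496⌋ = ⌊116.3⌋ = 116.

116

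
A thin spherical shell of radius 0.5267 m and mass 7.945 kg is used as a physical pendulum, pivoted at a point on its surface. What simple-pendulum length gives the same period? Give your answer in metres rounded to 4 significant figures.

0.8778 m

The equivalent simple-pendulum length is L_eq = I/(md), where I is about the pivot and d = 0.52670 m.
I_cm = (2/3)mR² = 1.4694 kg·m², so I = I_cm + md² = 1.4694 + 2.2040 = 3.6734 kg·m².
L_eq = 3.6734/(7.945 × 0.52670) = 0.8778 m.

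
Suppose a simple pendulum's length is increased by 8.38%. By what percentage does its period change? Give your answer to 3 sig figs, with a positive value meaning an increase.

T ∝ √L, so T'/T = √(1.084) = 1.041.
Percentage change in T = (1.041 − 1) × 100% = 4.11%.

4.11%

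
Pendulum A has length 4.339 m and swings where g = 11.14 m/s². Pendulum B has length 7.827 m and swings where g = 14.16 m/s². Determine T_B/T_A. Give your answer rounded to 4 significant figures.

T = 2π√(L/g), so T_B/T_A = √((L_B/g_B)/(L_A/g_A)) = √((7.827/14.16)/(4.339/11.14)) = 1.191.

1.191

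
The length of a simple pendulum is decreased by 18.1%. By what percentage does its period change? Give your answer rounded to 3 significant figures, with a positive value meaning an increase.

-9.50%

T ∝ √L, so T'/T = √(0.8190) = 0.9050.
Percentage change in T = (0.9050 − 1) × 100% = -9.50%.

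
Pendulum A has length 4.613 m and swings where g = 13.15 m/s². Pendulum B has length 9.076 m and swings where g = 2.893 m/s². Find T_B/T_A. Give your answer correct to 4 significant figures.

2.991

T = 2π√(L/g), so T_B/T_A = √((L_B/g_B)/(L_A/g_A)) = √((9.076/2.893)/(4.613/13.15)) = 2.991.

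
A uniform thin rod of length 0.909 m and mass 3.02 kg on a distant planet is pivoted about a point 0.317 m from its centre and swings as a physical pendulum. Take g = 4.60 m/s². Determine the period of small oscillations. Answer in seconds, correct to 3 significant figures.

For a physical pendulum T = 2π√(I/(mgd)), with d = 0.3170 m from pivot to centre of mass.
I_cm = mL²/12 = 3.02 × 0.909²/12 = 0.2079 kg·m²; I = I_cm + md² = 0.2079 + 3.02 × 0.3170² = 0.5114 kg·m².
T = 2π√(0.5114/(3.02 × 4.60 × 0.3170)) = 2.14 s.

2.14 s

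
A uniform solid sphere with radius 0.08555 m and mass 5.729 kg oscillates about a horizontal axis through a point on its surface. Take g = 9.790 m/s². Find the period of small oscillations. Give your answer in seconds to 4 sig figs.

0.6950 s

I_cm = (2/5)mr² = 0.016772 kg·m². The pivot is at distance d = 0.08555 m from the centre of mass.
By the parallel-axis theorem, I = I_cm + md² = 0.016772 + 0.041929 = 0.058701 kg·m².
T = 2π√(I/(mgd)) = 2π√(0.058701/(5.729 × 9.790 × 0.08555)) = 0.6950 s.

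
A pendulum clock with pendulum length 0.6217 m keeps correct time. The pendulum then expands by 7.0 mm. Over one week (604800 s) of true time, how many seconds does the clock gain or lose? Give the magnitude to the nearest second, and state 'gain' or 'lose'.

lose 3376 s

T ∝ √L, so T'/T = √(0.62870/0.6217) = 1.00561.
In 604800 s of true time the clock registers 604800/1.00561 = 601423.6 s, so it loses 3376 s.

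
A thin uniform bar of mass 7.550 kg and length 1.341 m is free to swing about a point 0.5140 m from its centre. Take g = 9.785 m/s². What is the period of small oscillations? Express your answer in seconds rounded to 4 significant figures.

For a physical pendulum T = 2π√(I/(mgd)), with d = 0.51400 m from pivot to centre of mass.
I_cm = mL²/12 = 7.550 × 1.341²/12 = 1.1314 kg·m²; I = I_cm + md² = 1.1314 + 7.550 × 0.51400² = 3.1261 kg·m².
T = 2π√(3.1261/(7.550 × 9.785 × 0.51400)) = 1.803 s.

1.803 s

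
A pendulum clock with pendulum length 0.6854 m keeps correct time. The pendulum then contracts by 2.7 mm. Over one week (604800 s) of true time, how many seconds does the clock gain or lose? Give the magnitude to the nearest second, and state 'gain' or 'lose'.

T ∝ √L, so T'/T = √(0.68270/0.6854) = 0.998028.
In 604800 s of true time the clock registers 604800/0.998028 = 605994.8 s, so it gains 1195 s.

gain 1195 s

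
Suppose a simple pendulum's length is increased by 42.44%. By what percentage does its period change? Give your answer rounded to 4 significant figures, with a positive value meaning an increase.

T ∝ √L, so T'/T = √(1.4244) = 1.1935.
Percentage change in T = (1.1935 − 1) × 100% = 19.35%.

19.35%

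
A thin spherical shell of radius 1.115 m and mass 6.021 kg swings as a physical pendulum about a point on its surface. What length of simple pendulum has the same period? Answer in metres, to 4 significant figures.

The equivalent simple-pendulum length is L_eq = I/(md), where I is about the pivot and d = 1.1150 m.
I_cm = (2/3)mR² = 4.9903 kg·m², so I = I_cm + md² = 4.9903 + 7.4855 = 12.476 kg·m².
L_eq = 12.476/(6.021 × 1.1150) = 1.858 m.

1.858 m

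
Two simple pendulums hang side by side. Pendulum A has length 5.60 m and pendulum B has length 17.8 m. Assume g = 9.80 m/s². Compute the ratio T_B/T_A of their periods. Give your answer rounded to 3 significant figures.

1.78

T ∝ √L, so T_B/T_A = √(L_B/L_A) = √(17.8/5.60) = 1.78.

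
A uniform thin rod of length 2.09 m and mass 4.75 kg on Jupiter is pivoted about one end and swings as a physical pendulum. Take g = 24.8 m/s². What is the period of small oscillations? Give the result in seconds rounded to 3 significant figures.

For a physical pendulum T = 2π√(I/(mgd)), with d = 1.045 m from pivot to centre of mass.
I_cm = mL²/12 = 4.75 × 2.09²/12 = 1.729 kg·m²; I = I_cm + md² = 1.729 + 4.75 × 1.045² = 6.916 kg·m².
T = 2π√(6.916/(4.75 × 24.8 × 1.045)) = 1.49 s.

1.49 s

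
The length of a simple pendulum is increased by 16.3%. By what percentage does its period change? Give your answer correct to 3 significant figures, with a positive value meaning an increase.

7.84%

T ∝ √L, so T'/T = √(1.163) = 1.078.
Percentage change in T = (1.078 − 1) × 100% = 7.84%.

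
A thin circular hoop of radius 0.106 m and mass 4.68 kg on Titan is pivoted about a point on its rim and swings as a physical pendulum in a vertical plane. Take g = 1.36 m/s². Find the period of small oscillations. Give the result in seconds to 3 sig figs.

2.48 s

I_cm = mr² = 0.05258 kg·m². The pivot is at distance d = 0.106 m from the centre of mass.
By the parallel-axis theorem, I = I_cm + md² = 0.05258 + 0.05258 = 0.1052 kg·m².
T = 2π√(I/(mgd)) = 2π√(0.1052/(4.68 × 1.36 × 0.106)) = 2.48 s.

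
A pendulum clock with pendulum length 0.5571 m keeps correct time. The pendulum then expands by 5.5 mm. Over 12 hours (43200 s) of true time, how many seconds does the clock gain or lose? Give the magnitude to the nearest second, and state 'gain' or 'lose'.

T ∝ √L, so T'/T = √(0.56260/0.5571) = 1.00492.
In 43200 s of true time the clock registers 43200/1.00492 = 42988.3 s, so it loses 212 s.

lose 212 s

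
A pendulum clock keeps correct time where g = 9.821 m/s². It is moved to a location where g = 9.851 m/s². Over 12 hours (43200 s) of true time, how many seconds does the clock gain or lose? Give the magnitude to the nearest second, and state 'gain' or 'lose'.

gain 66 s

The clock's period scales as T ∝ 1/√g, so T'/T = √(9.821/9.851) = 0.998476.
In 43200 s of true time the clock registers 43200/0.998476 = 43265.9 s, so it gains 66 s.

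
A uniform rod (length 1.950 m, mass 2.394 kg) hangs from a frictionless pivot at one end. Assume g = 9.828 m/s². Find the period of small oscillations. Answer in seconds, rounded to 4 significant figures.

2.285 s

For a physical pendulum T = 2π√(I/(mgd)), with d = 0.97500 m from pivot to centre of mass.
I_cm = mL²/12 = 2.394 × 1.950²/12 = 0.75860 kg·m²; I = I_cm + md² = 0.75860 + 2.394 × 0.97500² = 3.0344 kg·m².
T = 2π√(3.0344/(2.394 × 9.828 × 0.97500)) = 2.285 s.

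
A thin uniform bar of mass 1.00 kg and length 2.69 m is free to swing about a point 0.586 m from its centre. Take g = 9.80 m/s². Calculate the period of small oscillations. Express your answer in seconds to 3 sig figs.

2.55 s

For a physical pendulum T = 2π√(I/(mgd)), with d = 0.5860 m from pivot to centre of mass.
I_cm = mL²/12 = 1.00 × 2.69²/12 = 0.6030 kg·m²; I = I_cm + md² = 0.6030 + 1.00 × 0.5860² = 0.9464 kg·m².
T = 2π√(0.9464/(1.00 × 9.80 × 0.5860)) = 2.55 s.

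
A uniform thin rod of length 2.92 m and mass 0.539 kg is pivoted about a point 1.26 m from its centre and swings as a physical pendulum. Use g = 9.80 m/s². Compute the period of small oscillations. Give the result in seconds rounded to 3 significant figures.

2.71 s

For a physical pendulum T = 2π√(I/(mgd)), with d = 1.260 m from pivot to centre of mass.
I_cm = mL²/12 = 0.539 × 2.92²/12 = 0.3830 kg·m²; I = I_cm + md² = 0.3830 + 0.539 × 1.260² = 1.239 kg·m².
T = 2π√(1.239/(0.539 × 9.80 × 1.260)) = 2.71 s.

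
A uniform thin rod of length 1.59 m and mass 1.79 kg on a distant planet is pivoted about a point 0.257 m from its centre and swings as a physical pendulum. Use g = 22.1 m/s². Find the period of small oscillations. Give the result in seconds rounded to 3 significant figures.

1.39 s

For a physical pendulum T = 2π√(I/(mgd)), with d = 0.2570 m from pivot to centre of mass.
I_cm = mL²/12 = 1.79 × 1.59²/12 = 0.3771 kg·m²; I = I_cm + md² = 0.3771 + 1.79 × 0.2570² = 0.4953 kg·m².
T = 2π√(0.4953/(1.79 × 22.1 × 0.2570)) = 1.39 s.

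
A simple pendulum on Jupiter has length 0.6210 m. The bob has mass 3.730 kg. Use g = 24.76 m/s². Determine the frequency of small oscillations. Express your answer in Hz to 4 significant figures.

1.005 Hz

T = 2π√(L/g) = 2π√(0.6210/24.76) = 0.99506 s, so f = 1/T = 1.005 Hz.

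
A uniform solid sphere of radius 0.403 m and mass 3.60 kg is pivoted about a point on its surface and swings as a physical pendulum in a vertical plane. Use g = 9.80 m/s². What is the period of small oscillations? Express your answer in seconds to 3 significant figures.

I_cm = (2/5)mr² = 0.2339 kg·m². The pivot is at distance d = 0.403 m from the centre of mass.
By the parallel-axis theorem, I = I_cm + md² = 0.2339 + 0.5847 = 0.8185 kg·m².
T = 2π√(I/(mgd)) = 2π√(0.8185/(3.60 × 9.80 × 0.403)) = 1.51 s.

1.51 s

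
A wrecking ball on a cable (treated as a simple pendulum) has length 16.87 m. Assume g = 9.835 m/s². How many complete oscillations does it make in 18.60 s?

T = 2π√(L/g) = 2π√(16.87/9.835) = 8.2291 s.
Number of complete oscillations = ⌊18.60/8.2291⌋ = ⌊2.2603⌋ = 2.

2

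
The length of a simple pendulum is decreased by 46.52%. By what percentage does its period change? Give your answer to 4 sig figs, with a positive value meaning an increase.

-26.87%

T ∝ √L, so T'/T = √(0.53480) = 0.73130.
Percentage change in T = (0.73130 − 1) × 100% = -26.87%.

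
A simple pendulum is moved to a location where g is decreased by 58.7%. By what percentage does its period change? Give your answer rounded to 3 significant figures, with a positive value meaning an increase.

T ∝ 1/√g, so T'/T = 1/√(0.4130) = 1.556.
Percentage change in T = (1.556 − 1) × 100% = 55.6%.

55.6%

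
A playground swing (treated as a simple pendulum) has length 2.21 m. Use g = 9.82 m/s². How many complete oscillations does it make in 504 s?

169

T = 2π√(L/g) = 2π√(2.21/9.82) = 2.981 s.
Number of complete oscillations = ⌊504/2.981⌋ = ⌊169.1⌋ = 169.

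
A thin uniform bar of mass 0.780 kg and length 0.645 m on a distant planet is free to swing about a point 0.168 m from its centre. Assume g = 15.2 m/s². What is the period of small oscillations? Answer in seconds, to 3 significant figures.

0.986 s

For a physical pendulum T = 2π√(I/(mgd)), with d = 0.1680 m from pivot to centre of mass.
I_cm = mL²/12 = 0.780 × 0.645²/12 = 0.02704 kg·m²; I = I_cm + md² = 0.02704 + 0.780 × 0.1680² = 0.04906 kg·m².
T = 2π√(0.04906/(0.780 × 15.2 × 0.1680)) = 0.986 s.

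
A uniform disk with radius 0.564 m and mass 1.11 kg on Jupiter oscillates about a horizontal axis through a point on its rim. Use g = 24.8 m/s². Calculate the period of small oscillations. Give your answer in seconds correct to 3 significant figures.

1.16 s

I_cm = ½mr² = 0.1765 kg·m². The pivot is at distance d = 0.564 m from the centre of mass.
By the parallel-axis theorem, I = I_cm + md² = 0.1765 + 0.3531 = 0.5296 kg·m².
T = 2π√(I/(mgd)) = 2π√(0.5296/(1.11 × 24.8 × 0.564)) = 1.16 s.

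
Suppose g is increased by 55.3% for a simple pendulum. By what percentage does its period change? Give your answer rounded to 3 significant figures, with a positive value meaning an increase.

-19.8%

T ∝ 1/√g, so T'/T = 1/√(1.553) = 0.8024.
Percentage change in T = (0.8024 − 1) × 100% = -19.8%.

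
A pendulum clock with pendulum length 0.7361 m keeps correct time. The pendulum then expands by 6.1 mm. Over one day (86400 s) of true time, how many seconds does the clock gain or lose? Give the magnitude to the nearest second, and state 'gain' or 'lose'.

T ∝ √L, so T'/T = √(0.74220/0.7361) = 1.00413.
In 86400 s of true time the clock registers 86400/1.00413 = 86044.2 s, so it loses 356 s.

lose 356 s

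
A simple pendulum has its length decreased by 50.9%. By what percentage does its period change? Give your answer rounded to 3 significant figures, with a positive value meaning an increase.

T ∝ √L, so T'/T = √(0.4910) = 0.7007.
Percentage change in T = (0.7007 − 1) × 100% = -29.9%.

-29.9%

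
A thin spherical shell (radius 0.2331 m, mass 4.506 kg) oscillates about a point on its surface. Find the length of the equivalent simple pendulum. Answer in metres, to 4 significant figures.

0.3885 m

The equivalent simple-pendulum length is L_eq = I/(md), where I is about the pivot and d = 0.23310 m.
I_cm = (2/3)mR² = 0.16322 kg·m², so I = I_cm + md² = 0.16322 + 0.24484 = 0.40806 kg·m².
L_eq = 0.40806/(4.506 × 0.23310) = 0.3885 m.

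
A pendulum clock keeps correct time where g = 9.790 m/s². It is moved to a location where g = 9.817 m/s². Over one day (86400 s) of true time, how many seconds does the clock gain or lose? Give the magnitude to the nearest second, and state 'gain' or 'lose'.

gain 119 s

The clock's period scales as T ∝ 1/√g, so T'/T = √(9.790/9.817) = 0.998624.
In 86400 s of true time the clock registers 86400/0.998624 = 86519.1 s, so it gains 119 s.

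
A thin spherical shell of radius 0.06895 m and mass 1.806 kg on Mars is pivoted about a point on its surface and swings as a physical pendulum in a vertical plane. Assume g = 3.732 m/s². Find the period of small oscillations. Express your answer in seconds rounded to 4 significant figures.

I_cm = (2/3)mr² = 0.0057239 kg·m². The pivot is at distance d = 0.06895 m from the centre of mass.
By the parallel-axis theorem, I = I_cm + md² = 0.0057239 + 0.0085859 = 0.014310 kg·m².
T = 2π√(I/(mgd)) = 2π√(0.014310/(1.806 × 3.732 × 0.06895)) = 1.103 s.

1.103 s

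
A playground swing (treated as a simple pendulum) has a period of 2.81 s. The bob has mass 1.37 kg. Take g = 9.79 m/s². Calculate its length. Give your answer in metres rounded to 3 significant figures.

1.96 m

From T = 2π√(L/g), L = gT²/(4π²) = 9.79 × 2.810²/(4π²) = 1.96 m.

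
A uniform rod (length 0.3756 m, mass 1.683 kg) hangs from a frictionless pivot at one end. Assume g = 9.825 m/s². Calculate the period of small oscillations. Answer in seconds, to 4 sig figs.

For a physical pendulum T = 2π√(I/(mgd)), with d = 0.18780 m from pivot to centre of mass.
I_cm = mL²/12 = 1.683 × 0.3756²/12 = 0.019786 kg·m²; I = I_cm + md² = 0.019786 + 1.683 × 0.18780² = 0.079143 kg·m².
T = 2π√(0.079143/(1.683 × 9.825 × 0.18780)) = 1.003 s.

1.003 s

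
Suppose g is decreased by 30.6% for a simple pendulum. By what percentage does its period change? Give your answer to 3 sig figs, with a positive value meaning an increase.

20.0%

T ∝ 1/√g, so T'/T = 1/√(0.6940) = 1.200.
Percentage change in T = (1.200 − 1) × 100% = 20.0%.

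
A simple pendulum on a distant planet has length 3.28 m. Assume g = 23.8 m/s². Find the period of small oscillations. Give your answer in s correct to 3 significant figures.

T = 2π√(L/g) = 2π√(3.28/23.8) = 2π × 0.3712 = 2.33 s.

2.33 s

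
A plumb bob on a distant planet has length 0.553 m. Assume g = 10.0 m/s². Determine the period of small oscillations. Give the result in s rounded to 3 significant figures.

1.48 s

T = 2π√(L/g) = 2π√(0.553/10.0) = 2π × 0.2352 = 1.48 s.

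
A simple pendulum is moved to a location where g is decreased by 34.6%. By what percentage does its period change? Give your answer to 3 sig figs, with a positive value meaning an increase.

T ∝ 1/√g, so T'/T = 1/√(0.6540) = 1.237.
Percentage change in T = (1.237 − 1) × 100% = 23.7%.

23.7%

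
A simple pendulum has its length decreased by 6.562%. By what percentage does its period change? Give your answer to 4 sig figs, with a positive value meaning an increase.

-3.337%

T ∝ √L, so T'/T = √(0.93438) = 0.96663.
Percentage change in T = (0.96663 − 1) × 100% = -3.337%.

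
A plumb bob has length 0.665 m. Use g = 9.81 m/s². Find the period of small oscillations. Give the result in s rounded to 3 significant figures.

1.64 s

T = 2π√(L/g) = 2π√(0.665/9.81) = 2π × 0.2604 = 1.64 s.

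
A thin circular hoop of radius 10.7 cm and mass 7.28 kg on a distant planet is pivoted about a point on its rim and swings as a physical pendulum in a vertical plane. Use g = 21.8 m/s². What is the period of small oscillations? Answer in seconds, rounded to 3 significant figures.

I_cm = mr² = 0.08335 kg·m². The pivot is at distance d = 0.107 m from the centre of mass.
By the parallel-axis theorem, I = I_cm + md² = 0.08335 + 0.08335 = 0.1667 kg·m².
T = 2π√(I/(mgd)) = 2π√(0.1667/(7.28 × 21.8 × 0.107)) = 0.623 s.

0.623 s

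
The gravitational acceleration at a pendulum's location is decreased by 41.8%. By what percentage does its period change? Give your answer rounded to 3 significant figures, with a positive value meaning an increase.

31.1%

T ∝ 1/√g, so T'/T = 1/√(0.5820) = 1.311.
Percentage change in T = (1.311 − 1) × 100% = 31.1%.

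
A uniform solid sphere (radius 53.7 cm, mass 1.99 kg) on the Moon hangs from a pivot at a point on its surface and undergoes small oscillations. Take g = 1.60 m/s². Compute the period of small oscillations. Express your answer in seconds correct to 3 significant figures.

I_cm = (2/5)mr² = 0.2295 kg·m². The pivot is at distance d = 0.537 m from the centre of mass.
By the parallel-axis theorem, I = I_cm + md² = 0.2295 + 0.5739 = 0.8034 kg·m².
T = 2π√(I/(mgd)) = 2π√(0.8034/(1.99 × 1.60 × 0.537)) = 4.31 s.

4.31 s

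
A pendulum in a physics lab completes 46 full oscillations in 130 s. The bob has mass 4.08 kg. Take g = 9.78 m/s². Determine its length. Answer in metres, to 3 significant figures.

T = 130/46 = 2.826 s.
From T = 2π√(L/g), L = gT²/(4π²) = 9.78 × 2.826²/(4π²) = 1.98 m.

1.98 m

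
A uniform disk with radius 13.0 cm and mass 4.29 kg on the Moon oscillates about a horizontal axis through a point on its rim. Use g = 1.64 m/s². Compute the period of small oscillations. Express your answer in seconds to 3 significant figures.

I_cm = ½mr² = 0.03625 kg·m². The pivot is at distance d = 0.130 m from the centre of mass.
By the parallel-axis theorem, I = I_cm + md² = 0.03625 + 0.07250 = 0.1088 kg·m².
T = 2π√(I/(mgd)) = 2π√(0.1088/(4.29 × 1.64 × 0.130)) = 2.17 s.

2.17 s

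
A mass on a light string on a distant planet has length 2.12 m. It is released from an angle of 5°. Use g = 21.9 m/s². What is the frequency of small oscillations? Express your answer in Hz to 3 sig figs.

0.512 Hz

T = 2π√(L/g) = 2π√(2.12/21.9) = 1.955 s, so f = 1/T = 0.512 Hz.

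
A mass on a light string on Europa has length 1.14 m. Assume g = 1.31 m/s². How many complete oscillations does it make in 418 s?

71

T = 2π√(L/g) = 2π√(1.14/1.31) = 5.861 s.
Number of complete oscillations = ⌊418/5.861⌋ = ⌊71.31⌋ = 71.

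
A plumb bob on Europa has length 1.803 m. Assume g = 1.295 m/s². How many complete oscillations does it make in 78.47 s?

T = 2π√(L/g) = 2π√(1.803/1.295) = 7.4138 s.
Number of complete oscillations = ⌊78.47/7.4138⌋ = ⌊10.584⌋ = 10.

10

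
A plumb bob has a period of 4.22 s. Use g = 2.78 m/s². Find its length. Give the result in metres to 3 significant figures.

From T = 2π√(L/g), L = gT²/(4π²) = 2.78 × 4.220²/(4π²) = 1.25 m.

1.25 m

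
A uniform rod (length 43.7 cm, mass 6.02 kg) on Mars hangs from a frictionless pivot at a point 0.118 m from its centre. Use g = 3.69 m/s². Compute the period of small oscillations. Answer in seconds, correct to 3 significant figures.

1.64 s

For a physical pendulum T = 2π√(I/(mgd)), with d = 0.1180 m from pivot to centre of mass.
I_cm = mL²/12 = 6.02 × 0.437²/12 = 0.09580 kg·m²; I = I_cm + md² = 0.09580 + 6.02 × 0.1180² = 0.1796 kg·m².
T = 2π√(0.1796/(6.02 × 3.69 × 0.1180)) = 1.64 s.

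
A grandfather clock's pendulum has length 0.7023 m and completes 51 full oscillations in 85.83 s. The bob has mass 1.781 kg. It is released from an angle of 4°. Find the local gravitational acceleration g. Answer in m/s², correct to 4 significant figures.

9.789 m/s²

T = 85.83/51 = 1.6829 s.
From T = 2π√(L/g), g = 4π²L/T² = 4π² × 0.7023/1.6829² = 9.789 m/s².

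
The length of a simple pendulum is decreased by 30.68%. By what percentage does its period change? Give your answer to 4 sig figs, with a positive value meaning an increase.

T ∝ √L, so T'/T = √(0.69320) = 0.83259.
Percentage change in T = (0.83259 − 1) × 100% = -16.74%.

-16.74%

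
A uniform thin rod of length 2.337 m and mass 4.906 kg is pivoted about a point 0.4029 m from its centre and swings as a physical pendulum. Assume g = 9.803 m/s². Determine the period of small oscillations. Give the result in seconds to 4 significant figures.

2.484 s

For a physical pendulum T = 2π√(I/(mgd)), with d = 0.40290 m from pivot to centre of mass.
I_cm = mL²/12 = 4.906 × 2.337²/12 = 2.2329 kg·m²; I = I_cm + md² = 2.2329 + 4.906 × 0.40290² = 3.0293 kg·m².
T = 2π√(3.0293/(4.906 × 9.803 × 0.40290)) = 2.484 s.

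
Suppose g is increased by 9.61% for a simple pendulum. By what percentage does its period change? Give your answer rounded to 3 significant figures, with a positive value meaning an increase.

-4.48%

T ∝ 1/√g, so T'/T = 1/√(1.096) = 0.9552.
Percentage change in T = (0.9552 − 1) × 100% = -4.48%.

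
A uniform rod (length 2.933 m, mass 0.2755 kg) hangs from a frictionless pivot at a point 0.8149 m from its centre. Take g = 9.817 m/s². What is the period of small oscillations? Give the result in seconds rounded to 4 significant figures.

For a physical pendulum T = 2π√(I/(mgd)), with d = 0.81490 m from pivot to centre of mass.
I_cm = mL²/12 = 0.2755 × 2.933²/12 = 0.19750 kg·m²; I = I_cm + md² = 0.19750 + 0.2755 × 0.81490² = 0.38045 kg·m².
T = 2π√(0.38045/(0.2755 × 9.817 × 0.81490)) = 2.611 s.

2.611 s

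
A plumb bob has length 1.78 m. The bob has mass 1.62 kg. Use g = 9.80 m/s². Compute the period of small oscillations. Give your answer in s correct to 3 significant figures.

2.68 s

T = 2π√(L/g) = 2π√(1.78/9.80) = 2π × 0.4262 = 2.68 s.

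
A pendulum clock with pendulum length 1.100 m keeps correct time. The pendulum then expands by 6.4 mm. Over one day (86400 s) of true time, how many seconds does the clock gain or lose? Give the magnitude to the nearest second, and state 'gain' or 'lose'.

lose 250 s

T ∝ √L, so T'/T = √(1.10640/1.100) = 1.00290.
In 86400 s of true time the clock registers 86400/1.00290 = 86149.7 s, so it loses 250 s.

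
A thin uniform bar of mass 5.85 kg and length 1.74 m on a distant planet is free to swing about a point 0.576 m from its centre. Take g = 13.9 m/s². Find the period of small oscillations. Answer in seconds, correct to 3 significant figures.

For a physical pendulum T = 2π√(I/(mgd)), with d = 0.5760 m from pivot to centre of mass.
I_cm = mL²/12 = 5.85 × 1.74²/12 = 1.476 kg·m²; I = I_cm + md² = 1.476 + 5.85 × 0.5760² = 3.417 kg·m².
T = 2π√(3.417/(5.85 × 13.9 × 0.5760)) = 1.70 s.

1.70 s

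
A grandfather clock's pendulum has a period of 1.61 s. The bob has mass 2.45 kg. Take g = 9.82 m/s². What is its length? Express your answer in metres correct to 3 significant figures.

From T = 2π√(L/g), L = gT²/(4π²) = 9.82 × 1.610²/(4π²) = 0.645 m.

0.645 m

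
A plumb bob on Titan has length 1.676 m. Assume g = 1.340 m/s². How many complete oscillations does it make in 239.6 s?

34

T = 2π√(L/g) = 2π√(1.676/1.340) = 7.0269 s.
Number of complete oscillations = ⌊239.6/7.0269⌋ = ⌊34.097⌋ = 34.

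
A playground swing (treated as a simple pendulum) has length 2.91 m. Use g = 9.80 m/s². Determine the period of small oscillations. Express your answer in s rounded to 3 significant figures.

3.42 s

T = 2π√(L/g) = 2π√(2.91/9.80) = 2π × 0.5449 = 3.42 s.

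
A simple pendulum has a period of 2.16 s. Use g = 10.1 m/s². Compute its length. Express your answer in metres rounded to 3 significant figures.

1.19 m

From T = 2π√(L/g), L = gT²/(4π²) = 10.1 × 2.160²/(4π²) = 1.19 m.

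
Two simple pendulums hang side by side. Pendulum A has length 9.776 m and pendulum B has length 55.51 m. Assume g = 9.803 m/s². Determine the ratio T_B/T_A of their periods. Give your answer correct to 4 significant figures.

2.383

T ∝ √L, so T_B/T_A = √(L_B/L_A) = √(55.51/9.776) = 2.383.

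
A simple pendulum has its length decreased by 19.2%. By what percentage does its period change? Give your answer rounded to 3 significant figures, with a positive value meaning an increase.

-10.1%

T ∝ √L, so T'/T = √(0.8080) = 0.8989.
Percentage change in T = (0.8989 − 1) × 100% = -10.1%.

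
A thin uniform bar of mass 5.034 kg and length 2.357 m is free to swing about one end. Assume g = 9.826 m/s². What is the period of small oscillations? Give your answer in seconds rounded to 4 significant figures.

For a physical pendulum T = 2π√(I/(mgd)), with d = 1.1785 m from pivot to centre of mass.
I_cm = mL²/12 = 5.034 × 2.357²/12 = 2.3305 kg·m²; I = I_cm + md² = 2.3305 + 5.034 × 1.1785² = 9.3220 kg·m².
T = 2π√(9.3220/(5.034 × 9.826 × 1.1785)) = 2.513 s.

2.513 s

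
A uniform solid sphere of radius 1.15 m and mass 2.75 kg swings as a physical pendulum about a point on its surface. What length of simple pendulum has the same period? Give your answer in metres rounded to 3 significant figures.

1.61 m

The equivalent simple-pendulum length is L_eq = I/(md), where I is about the pivot and d = 1.150 m.
I_cm = (2/5)mR² = 1.455 kg·m², so I = I_cm + md² = 1.455 + 3.637 = 5.092 kg·m².
L_eq = 5.092/(2.75 × 1.150) = 1.61 m.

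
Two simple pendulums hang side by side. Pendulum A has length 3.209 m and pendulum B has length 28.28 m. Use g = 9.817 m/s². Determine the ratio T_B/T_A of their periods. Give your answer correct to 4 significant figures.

2.969

T ∝ √L, so T_B/T_A = √(L_B/L_A) = √(28.28/3.209) = 2.969.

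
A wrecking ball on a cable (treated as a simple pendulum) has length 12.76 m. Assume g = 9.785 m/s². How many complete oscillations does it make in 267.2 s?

37

T = 2π√(L/g) = 2π√(12.76/9.785) = 7.1750 s.
Number of complete oscillations = ⌊267.2/7.1750⌋ = ⌊37.240⌋ = 37.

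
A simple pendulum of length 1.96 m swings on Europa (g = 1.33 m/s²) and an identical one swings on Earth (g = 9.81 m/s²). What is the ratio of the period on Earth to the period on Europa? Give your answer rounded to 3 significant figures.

0.368

T ∝ 1/√g, so T₂/T₁ = √(g₁/g₂) = √(1.33/9.81) = 0.368.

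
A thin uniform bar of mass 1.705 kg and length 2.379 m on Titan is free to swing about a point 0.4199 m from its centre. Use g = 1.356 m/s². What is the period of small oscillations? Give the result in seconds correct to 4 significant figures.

For a physical pendulum T = 2π√(I/(mgd)), with d = 0.41990 m from pivot to centre of mass.
I_cm = mL²/12 = 1.705 × 2.379²/12 = 0.80414 kg·m²; I = I_cm + md² = 0.80414 + 1.705 × 0.41990² = 1.1048 kg·m².
T = 2π√(1.1048/(1.705 × 1.356 × 0.41990)) = 6.703 s.

6.703 s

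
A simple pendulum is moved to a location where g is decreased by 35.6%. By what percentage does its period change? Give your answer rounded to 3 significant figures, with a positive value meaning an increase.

T ∝ 1/√g, so T'/T = 1/√(0.6440) = 1.246.
Percentage change in T = (1.246 − 1) × 100% = 24.6%.

24.6%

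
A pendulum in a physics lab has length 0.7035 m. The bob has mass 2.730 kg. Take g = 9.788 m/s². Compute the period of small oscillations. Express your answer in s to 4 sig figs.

1.684 s

T = 2π√(L/g) = 2π√(0.7035/9.788) = 2π × 0.26809 = 1.684 s.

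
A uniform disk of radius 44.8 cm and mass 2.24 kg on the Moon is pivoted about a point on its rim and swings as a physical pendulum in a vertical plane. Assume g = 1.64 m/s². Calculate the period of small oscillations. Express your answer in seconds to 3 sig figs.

4.02 s

I_cm = ½mr² = 0.2248 kg·m². The pivot is at distance d = 0.448 m from the centre of mass.
By the parallel-axis theorem, I = I_cm + md² = 0.2248 + 0.4496 = 0.6744 kg·m².
T = 2π√(I/(mgd)) = 2π√(0.6744/(2.24 × 1.64 × 0.448)) = 4.02 s.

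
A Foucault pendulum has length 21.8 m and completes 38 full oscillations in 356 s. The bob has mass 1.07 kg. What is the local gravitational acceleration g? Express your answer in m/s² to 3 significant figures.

9.81 m/s²

T = 356/38 = 9.368 s.
From T = 2π√(L/g), g = 4π²L/T² = 4π² × 21.8/9.368² = 9.81 m/s².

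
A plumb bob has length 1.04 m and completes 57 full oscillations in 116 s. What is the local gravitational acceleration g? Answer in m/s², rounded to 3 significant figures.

9.91 m/s²

T = 116/57 = 2.035 s.
From T = 2π√(L/g), g = 4π²L/T² = 4π² × 1.04/2.035² = 9.91 m/s².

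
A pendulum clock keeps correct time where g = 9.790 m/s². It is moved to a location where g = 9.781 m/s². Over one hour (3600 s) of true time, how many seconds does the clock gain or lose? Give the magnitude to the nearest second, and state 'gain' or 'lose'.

The clock's period scales as T ∝ 1/√g, so T'/T = √(9.790/9.781) = 1.00046.
In 3600 s of true time the clock registers 3600/1.00046 = 3598.3 s, so it loses 2 s.

lose 2 s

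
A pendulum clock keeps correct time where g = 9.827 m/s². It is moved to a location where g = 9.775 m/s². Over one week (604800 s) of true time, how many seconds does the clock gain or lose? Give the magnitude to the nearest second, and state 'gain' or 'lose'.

The clock's period scales as T ∝ 1/√g, so T'/T = √(9.827/9.775) = 1.00266.
In 604800 s of true time the clock registers 604800/1.00266 = 603197.7 s, so it loses 1602 s.

lose 1602 s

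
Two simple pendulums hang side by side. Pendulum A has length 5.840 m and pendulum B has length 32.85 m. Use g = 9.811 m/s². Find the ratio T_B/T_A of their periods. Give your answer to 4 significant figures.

T ∝ √L, so T_B/T_A = √(L_B/L_A) = √(32.85/5.840) = 2.372.

2.372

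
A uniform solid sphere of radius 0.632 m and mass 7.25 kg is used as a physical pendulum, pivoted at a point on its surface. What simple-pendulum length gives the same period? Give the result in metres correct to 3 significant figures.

The equivalent simple-pendulum length is L_eq = I/(md), where I is about the pivot and d = 0.6320 m.
I_cm = (2/5)mR² = 1.158 kg·m², so I = I_cm + md² = 1.158 + 2.896 = 4.054 kg·m².
L_eq = 4.054/(7.25 × 0.6320) = 0.885 m.

0.885 m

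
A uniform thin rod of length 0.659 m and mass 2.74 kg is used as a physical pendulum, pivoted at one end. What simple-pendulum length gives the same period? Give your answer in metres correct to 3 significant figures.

The equivalent simple-pendulum length is L_eq = I/(md), where I is about the pivot and d = 0.3295 m.
I_cm = (1/12)mL² = 0.09916 kg·m², so I = I_cm + md² = 0.09916 + 0.2975 = 0.3966 kg·m².
L_eq = 0.3966/(2.74 × 0.3295) = 0.439 m.

0.439 m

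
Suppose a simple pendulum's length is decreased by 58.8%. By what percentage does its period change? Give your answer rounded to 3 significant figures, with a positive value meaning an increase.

T ∝ √L, so T'/T = √(0.4120) = 0.6419.
Percentage change in T = (0.6419 − 1) × 100% = -35.8%.

-35.8%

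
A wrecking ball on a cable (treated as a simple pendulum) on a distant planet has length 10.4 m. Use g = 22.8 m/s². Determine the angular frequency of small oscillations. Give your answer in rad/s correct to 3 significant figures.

1.48 rad/s

ω = √(g/L) = √(22.8/10.4) = 1.48 rad/s.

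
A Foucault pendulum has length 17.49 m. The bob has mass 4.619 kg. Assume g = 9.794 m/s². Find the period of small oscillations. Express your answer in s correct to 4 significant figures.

T = 2π√(L/g) = 2π√(17.49/9.794) = 2π × 1.3363 = 8.396 s.

8.396 s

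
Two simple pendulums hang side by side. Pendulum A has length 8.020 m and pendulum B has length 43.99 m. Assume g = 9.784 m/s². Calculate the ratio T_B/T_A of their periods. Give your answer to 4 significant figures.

T ∝ √L, so T_B/T_A = √(L_B/L_A) = √(43.99/8.020) = 2.342.

2.342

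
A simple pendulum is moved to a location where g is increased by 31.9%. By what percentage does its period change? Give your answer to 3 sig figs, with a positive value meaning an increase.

-12.9%

T ∝ 1/√g, so T'/T = 1/√(1.319) = 0.8707.
Percentage change in T = (0.8707 − 1) × 100% = -12.9%.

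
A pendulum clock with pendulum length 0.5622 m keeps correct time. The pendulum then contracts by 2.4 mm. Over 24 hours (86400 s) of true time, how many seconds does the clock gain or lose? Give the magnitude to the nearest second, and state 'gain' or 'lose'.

gain 185 s

T ∝ √L, so T'/T = √(0.55980/0.5622) = 0.997863.
In 86400 s of true time the clock registers 86400/0.997863 = 86585.0 s, so it gains 185 s.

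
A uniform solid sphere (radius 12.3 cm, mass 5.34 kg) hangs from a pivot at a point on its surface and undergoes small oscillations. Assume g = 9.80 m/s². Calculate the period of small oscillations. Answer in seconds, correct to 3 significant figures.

0.833 s

I_cm = (2/5)mr² = 0.03232 kg·m². The pivot is at distance d = 0.123 m from the centre of mass.
By the parallel-axis theorem, I = I_cm + md² = 0.03232 + 0.08079 = 0.1131 kg·m².
T = 2π√(I/(mgd)) = 2π√(0.1131/(5.34 × 9.80 × 0.123)) = 0.833 s.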